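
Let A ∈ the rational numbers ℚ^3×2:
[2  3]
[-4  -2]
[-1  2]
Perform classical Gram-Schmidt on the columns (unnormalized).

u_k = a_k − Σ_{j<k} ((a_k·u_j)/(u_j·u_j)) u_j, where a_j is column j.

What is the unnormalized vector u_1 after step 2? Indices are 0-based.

Step 1: u_0 = a_0 = (2, -4, -1).
Step 2: u_1 = a_1 − (4/7)·u_0 = (13/7, 2/7, 18/7).

u_1 = (13/7, 2/7, 18/7)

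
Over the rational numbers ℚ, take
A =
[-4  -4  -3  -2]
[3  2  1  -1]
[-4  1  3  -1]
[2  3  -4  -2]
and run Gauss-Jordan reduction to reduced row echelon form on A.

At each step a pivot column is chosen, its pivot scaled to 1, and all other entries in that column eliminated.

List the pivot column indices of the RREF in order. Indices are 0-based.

pivot columns: 0, 1, 2, 3

step 1: normalize row 0 (÷-4) = (1, 1, 3/4, 1/2)
  row 1: subtract 3×row0 = (0, -1, -5/4, -5/2)
  row 2: subtract -4×row0 = (0, 5, 6, 1)
  row 3: subtract 2×row0 = (0, 1, -11/2, -3)
step 2: normalize row 1 (÷-1) = (0, 1, 5/4, 5/2)
  row 0: subtract 1×row1 = (1, 0, -1/2, -2)
  row 2: subtract 5×row1 = (0, 0, -1/4, -23/2)
  row 3: subtract 1×row1 = (0, 0, -27/4, -11/2)
step 3: normalize row 2 (÷-1/4) = (0, 0, 1, 46)
  row 0: subtract -1/2×row2 = (1, 0, 0, 21)
  row 1: subtract 5/4×row2 = (0, 1, 0, -55)
  row 3: subtract -27/4×row2 = (0, 0, 0, 305)
step 4: normalize row 3 (÷305) = (0, 0, 0, 1)
  row 0: subtract 21×row3 = (1, 0, 0, 0)
  row 1: subtract -55×row3 = (0, 1, 0, 0)
  row 2: subtract 46×row3 = (0, 0, 1, 0)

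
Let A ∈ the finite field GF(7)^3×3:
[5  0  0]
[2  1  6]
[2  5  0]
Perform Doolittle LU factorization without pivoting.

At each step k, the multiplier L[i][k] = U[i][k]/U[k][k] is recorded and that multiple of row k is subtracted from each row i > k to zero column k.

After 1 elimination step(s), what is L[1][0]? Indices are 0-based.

Step 1: pivot at (0,0) is 5.
  row1 ← row1 − (6)·row0  ⇒  L[1][0]=6, U row1=(0, 1, 6)
  row2 ← row2 − (6)·row0  ⇒  L[2][0]=6, U row2=(0, 5, 0)

L[1][0] = 6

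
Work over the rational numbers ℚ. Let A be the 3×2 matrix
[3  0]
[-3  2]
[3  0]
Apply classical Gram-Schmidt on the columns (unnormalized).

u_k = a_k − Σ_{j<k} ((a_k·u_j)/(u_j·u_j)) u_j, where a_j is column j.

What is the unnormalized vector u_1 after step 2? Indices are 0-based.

Step 1: u_0 = a_0 = (3, -3, 3).
Step 2: u_1 = a_1 − (-2/9)·u_0 = (2/3, 4/3, 2/3).

u_1 = (2/3, 4/3, 2/3)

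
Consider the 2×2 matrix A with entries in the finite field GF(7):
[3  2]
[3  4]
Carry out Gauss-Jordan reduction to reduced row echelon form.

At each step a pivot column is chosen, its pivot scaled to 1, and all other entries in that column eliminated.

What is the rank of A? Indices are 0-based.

rank = 2

[1] R0 /= 3  ⇒  (1, 3)
     R1 -= 3·R0  ⇒  (0, 2)
[2] R1 /= 2  ⇒  (0, 1)
     R0 -= 3·R1  ⇒  (1, 0)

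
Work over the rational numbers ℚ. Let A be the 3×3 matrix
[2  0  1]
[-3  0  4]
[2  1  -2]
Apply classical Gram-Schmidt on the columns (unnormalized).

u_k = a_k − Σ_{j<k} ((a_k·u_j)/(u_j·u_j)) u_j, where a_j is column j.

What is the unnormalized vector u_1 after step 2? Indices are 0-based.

Step 1: u_0 = a_0 = (2, -3, 2).
Step 2: u_1 = a_1 − (2/17)·u_0 = (-4/17, 6/17, 13/17).

u_1 = (-4/17, 6/17, 13/17)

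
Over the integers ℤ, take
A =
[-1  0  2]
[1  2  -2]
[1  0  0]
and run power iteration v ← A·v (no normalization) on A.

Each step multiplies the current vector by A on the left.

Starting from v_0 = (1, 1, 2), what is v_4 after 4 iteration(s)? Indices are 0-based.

v_4 = (-9, -9, 7)

v_0 = (1, 1, 2).
v_1 = A·v_0 = (3, -1, 1).
v_2 = A·v_1 = (-1, -1, 3).
v_3 = A·v_2 = (7, -9, -1).
v_4 = A·v_3 = (-9, -9, 7).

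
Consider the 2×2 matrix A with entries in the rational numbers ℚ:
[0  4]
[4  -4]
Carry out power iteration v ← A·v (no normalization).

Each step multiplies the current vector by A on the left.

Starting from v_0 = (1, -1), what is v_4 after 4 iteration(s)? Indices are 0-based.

v_0 = (1, -1).
v_1 = A·v_0 = (-4, 8).
v_2 = A·v_1 = (32, -48).
v_3 = A·v_2 = (-192, 320).
v_4 = A·v_3 = (1280, -2048).

v_4 = (1280, -2048)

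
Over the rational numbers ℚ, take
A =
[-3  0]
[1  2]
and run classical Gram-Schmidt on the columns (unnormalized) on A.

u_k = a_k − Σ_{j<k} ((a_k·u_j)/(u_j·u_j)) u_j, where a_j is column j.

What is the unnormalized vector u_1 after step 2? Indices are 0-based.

Step 1: u_0 = a_0 = (-3, 1).
Step 2: u_1 = a_1 − (1/5)·u_0 = (3/5, 9/5).

u_1 = (3/5, 9/5)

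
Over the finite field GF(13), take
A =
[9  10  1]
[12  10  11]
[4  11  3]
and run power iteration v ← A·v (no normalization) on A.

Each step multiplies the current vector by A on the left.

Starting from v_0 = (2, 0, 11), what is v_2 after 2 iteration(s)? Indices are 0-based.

v_2 = (10, 0, 1)

v_0 = (2, 0, 11).
v_1 = A·v_0 = (3, 2, 2).
v_2 = A·v_1 = (10, 0, 1).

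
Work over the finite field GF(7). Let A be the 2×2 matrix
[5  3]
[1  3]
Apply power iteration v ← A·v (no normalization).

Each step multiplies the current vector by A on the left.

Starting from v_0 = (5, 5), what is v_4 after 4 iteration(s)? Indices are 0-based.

v_4 = (6, 4)

v_0 = (5, 5).
v_1 = A·v_0 = (5, 6).
v_2 = A·v_1 = (1, 2).
v_3 = A·v_2 = (4, 0).
v_4 = A·v_3 = (6, 4).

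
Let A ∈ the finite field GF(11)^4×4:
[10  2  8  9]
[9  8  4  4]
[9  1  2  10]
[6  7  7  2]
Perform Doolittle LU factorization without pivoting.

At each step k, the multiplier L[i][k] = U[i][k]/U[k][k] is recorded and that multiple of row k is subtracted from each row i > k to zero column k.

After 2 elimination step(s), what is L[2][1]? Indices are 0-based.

k=0: U[0][0]=10
  eliminate (1,0): mult=2, new row 1: (0, 4, 10, 8); set L[1][0]=2
  eliminate (2,0): mult=2, new row 2: (0, 8, 8, 3); set L[2][0]=2
  eliminate (3,0): mult=5, new row 3: (0, 8, 0, 1); set L[3][0]=5
k=1: U[1][1]=4
  eliminate (2,1): mult=2, new row 2: (0, 0, 10, 9); set L[2][1]=2
  eliminate (3,1): mult=2, new row 3: (0, 0, 2, 7); set L[3][1]=2

L[2][1] = 2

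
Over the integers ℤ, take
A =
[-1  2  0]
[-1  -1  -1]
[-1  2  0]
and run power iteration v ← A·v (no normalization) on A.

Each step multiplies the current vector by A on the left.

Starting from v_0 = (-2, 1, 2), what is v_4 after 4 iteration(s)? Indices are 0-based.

v_4 = (46, -3, 46)

v_0 = (-2, 1, 2).
v_1 = A·v_0 = (4, -1, 4).
v_2 = A·v_1 = (-6, -7, -6).
v_3 = A·v_2 = (-8, 19, -8).
v_4 = A·v_3 = (46, -3, 46).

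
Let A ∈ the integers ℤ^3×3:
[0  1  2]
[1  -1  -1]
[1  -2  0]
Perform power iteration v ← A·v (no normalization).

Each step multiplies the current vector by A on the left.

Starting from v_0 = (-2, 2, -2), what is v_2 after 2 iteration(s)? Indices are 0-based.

v_0 = (-2, 2, -2).
v_1 = A·v_0 = (-2, -2, -6).
v_2 = A·v_1 = (-14, 6, 2).

v_2 = (-14, 6, 2)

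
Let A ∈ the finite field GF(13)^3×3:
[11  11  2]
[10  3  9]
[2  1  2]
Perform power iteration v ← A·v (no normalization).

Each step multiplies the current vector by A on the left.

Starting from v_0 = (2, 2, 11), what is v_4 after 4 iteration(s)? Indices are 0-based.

v_4 = (7, 11, 7)

v_0 = (2, 2, 11).
v_1 = A·v_0 = (1, 8, 2).
v_2 = A·v_1 = (12, 0, 1).
v_3 = A·v_2 = (4, 12, 0).
v_4 = A·v_3 = (7, 11, 7).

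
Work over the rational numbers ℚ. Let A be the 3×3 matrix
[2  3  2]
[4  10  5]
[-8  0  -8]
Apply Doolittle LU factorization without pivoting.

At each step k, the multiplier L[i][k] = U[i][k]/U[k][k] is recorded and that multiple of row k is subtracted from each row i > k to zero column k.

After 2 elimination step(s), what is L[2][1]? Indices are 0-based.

L[2][1] = 3

Step 1: pivot at (0,0) is 2.
  row1 ← row1 − (2)·row0  ⇒  L[1][0]=2, U row1=(0, 4, 1)
  row2 ← row2 − (-4)·row0  ⇒  L[2][0]=-4, U row2=(0, 12, 0)
Step 2: pivot at (1,1) is 4.
  row2 ← row2 − (3)·row1  ⇒  L[2][1]=3, U row2=(0, 0, -3)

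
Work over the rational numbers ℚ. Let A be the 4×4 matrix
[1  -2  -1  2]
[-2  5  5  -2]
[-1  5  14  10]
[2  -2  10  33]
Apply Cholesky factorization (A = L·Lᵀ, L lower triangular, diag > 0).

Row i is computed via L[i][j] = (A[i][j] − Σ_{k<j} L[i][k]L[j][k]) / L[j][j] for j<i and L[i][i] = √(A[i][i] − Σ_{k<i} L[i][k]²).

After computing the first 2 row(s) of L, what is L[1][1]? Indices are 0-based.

L[1][1] = 1

Step 1: L[0][0] = √(1) = 1.
  L[1][0] = (-2) / L[0][0] = -2.
Step 2: L[1][1] = √(1) = 1.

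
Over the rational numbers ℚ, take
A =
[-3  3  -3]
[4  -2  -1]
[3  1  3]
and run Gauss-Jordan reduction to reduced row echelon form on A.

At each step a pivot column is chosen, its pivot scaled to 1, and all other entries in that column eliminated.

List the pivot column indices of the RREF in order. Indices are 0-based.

pivot columns: 0, 1, 2

[1] R0 /= -3  ⇒  (1, -1, 1)
     R1 -= 4·R0  ⇒  (0, 2, -5)
     R2 -= 3·R0  ⇒  (0, 4, 0)
[2] R1 /= 2  ⇒  (0, 1, -5/2)
     R0 -= -1·R1  ⇒  (1, 0, -3/2)
     R2 -= 4·R1  ⇒  (0, 0, 10)
[3] R2 /= 10  ⇒  (0, 0, 1)
     R0 -= -3/2·R2  ⇒  (1, 0, 0)
     R1 -= -5/2·R2  ⇒  (0, 1, 0)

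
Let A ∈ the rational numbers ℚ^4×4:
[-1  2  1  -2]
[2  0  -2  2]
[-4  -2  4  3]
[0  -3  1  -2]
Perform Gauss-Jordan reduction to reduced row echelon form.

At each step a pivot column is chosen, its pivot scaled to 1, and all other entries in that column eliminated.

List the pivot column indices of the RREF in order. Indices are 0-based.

step 1: normalize row 0 (÷-1) = (1, -2, -1, 2)
  row 1: subtract 2×row0 = (0, 4, 0, -2)
  row 2: subtract -4×row0 = (0, -10, 0, 11)
step 2: normalize row 1 (÷4) = (0, 1, 0, -1/2)
  row 0: subtract -2×row1 = (1, 0, -1, 1)
  row 2: subtract -10×row1 = (0, 0, 0, 6)
  row 3: subtract -3×row1 = (0, 0, 1, -7/2)
step 3: exchange rows 2,3
step 3: normalize row 2 (÷1) = (0, 0, 1, -7/2)
  row 0: subtract -1×row2 = (1, 0, 0, -5/2)
step 4: normalize row 3 (÷6) = (0, 0, 0, 1)
  row 0: subtract -5/2×row3 = (1, 0, 0, 0)
  row 1: subtract -1/2×row3 = (0, 1, 0, 0)
  row 2: subtract -7/2×row3 = (0, 0, 1, 0)

pivot columns: 0, 1, 2, 3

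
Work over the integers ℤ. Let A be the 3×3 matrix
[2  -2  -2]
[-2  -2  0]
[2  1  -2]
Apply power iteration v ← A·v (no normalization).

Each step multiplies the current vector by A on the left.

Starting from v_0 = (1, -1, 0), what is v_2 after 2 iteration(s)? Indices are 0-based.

v_0 = (1, -1, 0).
v_1 = A·v_0 = (4, 0, 1).
v_2 = A·v_1 = (6, -8, 6).

v_2 = (6, -8, 6)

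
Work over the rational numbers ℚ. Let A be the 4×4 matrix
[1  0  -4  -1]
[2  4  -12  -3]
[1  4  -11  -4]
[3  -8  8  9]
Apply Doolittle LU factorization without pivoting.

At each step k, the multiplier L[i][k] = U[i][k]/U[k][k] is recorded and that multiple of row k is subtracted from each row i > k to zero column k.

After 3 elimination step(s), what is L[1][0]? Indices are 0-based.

[col 0] pivot 1
  R1 -= 2*R0 → (0, 4, -4, -1)  (L[1][0] := 2)
  R2 -= 1*R0 → (0, 4, -7, -3)  (L[2][0] := 1)
  R3 -= 3*R0 → (0, -8, 20, 12)  (L[3][0] := 3)
[col 1] pivot 4
  R2 -= 1*R1 → (0, 0, -3, -2)  (L[2][1] := 1)
  R3 -= -2*R1 → (0, 0, 12, 10)  (L[3][1] := -2)
[col 2] pivot -3
  R3 -= -4*R2 → (0, 0, 0, 2)  (L[3][2] := -4)

L[1][0] = 2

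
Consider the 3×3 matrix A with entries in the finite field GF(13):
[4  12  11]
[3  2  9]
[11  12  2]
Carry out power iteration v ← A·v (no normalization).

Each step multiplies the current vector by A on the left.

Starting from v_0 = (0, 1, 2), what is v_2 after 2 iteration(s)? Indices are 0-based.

v_0 = (0, 1, 2).
v_1 = A·v_0 = (8, 7, 3).
v_2 = A·v_1 = (6, 0, 9).

v_2 = (6, 0, 9)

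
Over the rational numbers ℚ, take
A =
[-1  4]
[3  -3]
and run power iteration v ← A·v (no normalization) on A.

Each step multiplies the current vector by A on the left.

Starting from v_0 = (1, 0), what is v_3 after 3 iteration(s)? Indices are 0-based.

v_0 = (1, 0).
v_1 = A·v_0 = (-1, 3).
v_2 = A·v_1 = (13, -12).
v_3 = A·v_2 = (-61, 75).

v_3 = (-61, 75)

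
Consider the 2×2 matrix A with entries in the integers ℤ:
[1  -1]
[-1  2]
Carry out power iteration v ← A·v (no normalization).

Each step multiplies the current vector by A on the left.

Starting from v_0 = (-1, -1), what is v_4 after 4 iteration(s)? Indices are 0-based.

v_0 = (-1, -1).
v_1 = A·v_0 = (0, -1).
v_2 = A·v_1 = (1, -2).
v_3 = A·v_2 = (3, -5).
v_4 = A·v_3 = (8, -13).

v_4 = (8, -13)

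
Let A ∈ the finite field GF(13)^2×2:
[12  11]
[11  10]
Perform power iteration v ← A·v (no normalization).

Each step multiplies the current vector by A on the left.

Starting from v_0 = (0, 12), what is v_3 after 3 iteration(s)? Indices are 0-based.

v_0 = (0, 12).
v_1 = A·v_0 = (2, 3).
v_2 = A·v_1 = (5, 0).
v_3 = A·v_2 = (8, 3).

v_3 = (8, 3)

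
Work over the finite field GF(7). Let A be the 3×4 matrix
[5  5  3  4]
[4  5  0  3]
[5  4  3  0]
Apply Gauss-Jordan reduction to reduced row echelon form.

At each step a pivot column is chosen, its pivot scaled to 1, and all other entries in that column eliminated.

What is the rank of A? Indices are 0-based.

rank = 3

step 1: normalize row 0 (÷5) = (1, 1, 2, 5)
  row 1: subtract 4×row0 = (0, 1, 6, 4)
  row 2: subtract 5×row0 = (0, 6, 0, 3)
step 2: normalize row 1 (÷1) = (0, 1, 6, 4)
  row 0: subtract 1×row1 = (1, 0, 3, 1)
  row 2: subtract 6×row1 = (0, 0, 6, 0)
step 3: normalize row 2 (÷6) = (0, 0, 1, 0)
  row 0: subtract 3×row2 = (1, 0, 0, 1)
  row 1: subtract 6×row2 = (0, 1, 0, 4)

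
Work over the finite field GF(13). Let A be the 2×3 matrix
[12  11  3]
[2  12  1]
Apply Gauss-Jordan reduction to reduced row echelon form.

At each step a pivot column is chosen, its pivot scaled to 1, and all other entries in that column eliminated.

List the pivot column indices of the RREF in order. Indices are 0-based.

step 1: normalize row 0 (÷12) = (1, 2, 10)
  row 1: subtract 2×row0 = (0, 8, 7)
step 2: normalize row 1 (÷8) = (0, 1, 9)
  row 0: subtract 2×row1 = (1, 0, 5)

pivot columns: 0, 1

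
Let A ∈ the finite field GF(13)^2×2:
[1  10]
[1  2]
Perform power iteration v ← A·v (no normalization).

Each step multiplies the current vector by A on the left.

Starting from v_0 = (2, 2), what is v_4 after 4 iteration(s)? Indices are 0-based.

v_0 = (2, 2).
v_1 = A·v_0 = (9, 6).
v_2 = A·v_1 = (4, 8).
v_3 = A·v_2 = (6, 7).
v_4 = A·v_3 = (11, 7).

v_4 = (11, 7)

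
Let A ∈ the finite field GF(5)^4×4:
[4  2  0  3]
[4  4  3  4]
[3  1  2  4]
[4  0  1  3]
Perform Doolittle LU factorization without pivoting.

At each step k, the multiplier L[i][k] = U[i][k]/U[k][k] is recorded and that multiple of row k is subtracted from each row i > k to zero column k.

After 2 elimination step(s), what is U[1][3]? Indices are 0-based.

Step 1: pivot at (0,0) is 4.
  row1 ← row1 − (1)·row0  ⇒  L[1][0]=1, U row1=(0, 2, 3, 1)
  row2 ← row2 − (2)·row0  ⇒  L[2][0]=2, U row2=(0, 2, 2, 3)
  row3 ← row3 − (1)·row0  ⇒  L[3][0]=1, U row3=(0, 3, 1, 0)
Step 2: pivot at (1,1) is 2.
  row2 ← row2 − (1)·row1  ⇒  L[2][1]=1, U row2=(0, 0, 4, 2)
  row3 ← row3 − (4)·row1  ⇒  L[3][1]=4, U row3=(0, 0, 4, 1)

U[1][3] = 1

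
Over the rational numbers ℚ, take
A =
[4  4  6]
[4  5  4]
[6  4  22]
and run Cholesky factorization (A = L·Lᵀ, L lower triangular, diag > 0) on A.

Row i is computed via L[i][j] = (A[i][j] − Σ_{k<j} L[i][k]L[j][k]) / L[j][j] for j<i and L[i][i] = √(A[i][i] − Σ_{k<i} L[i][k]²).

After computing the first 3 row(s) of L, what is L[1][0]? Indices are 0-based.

L[1][0] = 2

Step 1: L[0][0] = √(4) = 2.
  L[1][0] = (4) / L[0][0] = 2.
Step 2: L[1][1] = √(1) = 1.
  L[2][0] = (6) / L[0][0] = 3.
  L[2][1] = (-2) / L[1][1] = -2.
Step 3: L[2][2] = √(9) = 3.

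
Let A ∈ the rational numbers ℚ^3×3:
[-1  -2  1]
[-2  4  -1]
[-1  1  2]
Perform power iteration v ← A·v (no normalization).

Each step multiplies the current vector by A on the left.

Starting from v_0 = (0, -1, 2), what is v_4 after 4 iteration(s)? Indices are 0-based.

v_0 = (0, -1, 2).
v_1 = A·v_0 = (4, -6, 3).
v_2 = A·v_1 = (11, -35, -4).
v_3 = A·v_2 = (55, -158, -54).
v_4 = A·v_3 = (207, -688, -321).

v_4 = (207, -688, -321)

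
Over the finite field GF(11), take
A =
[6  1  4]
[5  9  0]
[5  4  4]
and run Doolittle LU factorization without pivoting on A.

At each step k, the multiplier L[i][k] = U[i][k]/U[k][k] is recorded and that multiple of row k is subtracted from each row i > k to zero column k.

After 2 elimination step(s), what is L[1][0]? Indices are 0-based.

L[1][0] = 10

[col 0] pivot 6
  R1 -= 10*R0 → (0, 10, 4)  (L[1][0] := 10)
  R2 -= 10*R0 → (0, 5, 8)  (L[2][0] := 10)
[col 1] pivot 10
  R2 -= 6*R1 → (0, 0, 6)  (L[2][1] := 6)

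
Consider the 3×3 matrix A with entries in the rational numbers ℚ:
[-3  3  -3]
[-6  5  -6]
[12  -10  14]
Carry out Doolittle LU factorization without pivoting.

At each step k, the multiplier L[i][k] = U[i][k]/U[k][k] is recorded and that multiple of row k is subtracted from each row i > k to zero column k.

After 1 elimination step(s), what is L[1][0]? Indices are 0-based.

k=0: U[0][0]=-3
  eliminate (1,0): mult=2, new row 1: (0, -1, 0); set L[1][0]=2
  eliminate (2,0): mult=-4, new row 2: (0, 2, 2); set L[2][0]=-4

L[1][0] = 2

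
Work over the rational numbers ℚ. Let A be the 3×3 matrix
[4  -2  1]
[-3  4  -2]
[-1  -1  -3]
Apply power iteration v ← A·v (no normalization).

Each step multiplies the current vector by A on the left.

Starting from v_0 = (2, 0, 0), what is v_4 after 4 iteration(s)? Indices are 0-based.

v_4 = (1650, -2000, 80)

v_0 = (2, 0, 0).
v_1 = A·v_0 = (8, -6, -2).
v_2 = A·v_1 = (42, -44, 4).
v_3 = A·v_2 = (260, -310, -10).
v_4 = A·v_3 = (1650, -2000, 80).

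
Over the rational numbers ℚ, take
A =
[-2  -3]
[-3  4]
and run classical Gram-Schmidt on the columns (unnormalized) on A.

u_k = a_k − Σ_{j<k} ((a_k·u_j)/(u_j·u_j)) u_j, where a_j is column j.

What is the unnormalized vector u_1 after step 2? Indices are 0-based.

u_1 = (-51/13, 34/13)

Step 1: u_0 = a_0 = (-2, -3).
Step 2: u_1 = a_1 − (-6/13)·u_0 = (-51/13, 34/13).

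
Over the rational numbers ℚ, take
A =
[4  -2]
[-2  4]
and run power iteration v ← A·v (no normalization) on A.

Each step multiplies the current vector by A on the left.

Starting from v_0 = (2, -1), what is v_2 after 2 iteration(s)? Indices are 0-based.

v_2 = (56, -52)

v_0 = (2, -1).
v_1 = A·v_0 = (10, -8).
v_2 = A·v_1 = (56, -52).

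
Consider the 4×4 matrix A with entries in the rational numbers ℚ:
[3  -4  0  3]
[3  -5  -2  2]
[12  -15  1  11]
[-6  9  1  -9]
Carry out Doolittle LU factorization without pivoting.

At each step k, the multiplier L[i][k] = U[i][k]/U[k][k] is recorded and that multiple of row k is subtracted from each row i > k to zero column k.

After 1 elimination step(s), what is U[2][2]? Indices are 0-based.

U[2][2] = 1

k=0: U[0][0]=3
  eliminate (1,0): mult=1, new row 1: (0, -1, -2, -1); set L[1][0]=1
  eliminate (2,0): mult=4, new row 2: (0, 1, 1, -1); set L[2][0]=4
  eliminate (3,0): mult=-2, new row 3: (0, 1, 1, -3); set L[3][0]=-2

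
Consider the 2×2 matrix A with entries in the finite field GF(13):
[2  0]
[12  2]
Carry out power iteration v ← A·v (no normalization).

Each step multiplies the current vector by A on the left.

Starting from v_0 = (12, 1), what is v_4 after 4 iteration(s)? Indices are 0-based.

v_0 = (12, 1).
v_1 = A·v_0 = (11, 3).
v_2 = A·v_1 = (9, 8).
v_3 = A·v_2 = (5, 7).
v_4 = A·v_3 = (10, 9).

v_4 = (10, 9)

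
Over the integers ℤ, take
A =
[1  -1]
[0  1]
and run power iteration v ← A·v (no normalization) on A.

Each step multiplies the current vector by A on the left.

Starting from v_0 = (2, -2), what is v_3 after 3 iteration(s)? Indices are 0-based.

v_3 = (8, -2)

v_0 = (2, -2).
v_1 = A·v_0 = (4, -2).
v_2 = A·v_1 = (6, -2).
v_3 = A·v_2 = (8, -2).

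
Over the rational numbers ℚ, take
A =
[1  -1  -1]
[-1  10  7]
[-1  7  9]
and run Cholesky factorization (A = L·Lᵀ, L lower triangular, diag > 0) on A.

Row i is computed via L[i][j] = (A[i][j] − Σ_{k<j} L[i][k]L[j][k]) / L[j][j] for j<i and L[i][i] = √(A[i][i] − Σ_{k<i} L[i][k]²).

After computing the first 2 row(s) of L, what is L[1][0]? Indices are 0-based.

Step 1: L[0][0] = √(1) = 1.
  L[1][0] = (-1) / L[0][0] = -1.
Step 2: L[1][1] = √(9) = 3.

L[1][0] = -1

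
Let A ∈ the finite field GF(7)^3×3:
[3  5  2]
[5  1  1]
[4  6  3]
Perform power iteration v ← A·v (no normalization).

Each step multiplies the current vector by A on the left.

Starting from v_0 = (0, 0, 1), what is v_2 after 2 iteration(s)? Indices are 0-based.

v_2 = (3, 0, 2)

v_0 = (0, 0, 1).
v_1 = A·v_0 = (2, 1, 3).
v_2 = A·v_1 = (3, 0, 2).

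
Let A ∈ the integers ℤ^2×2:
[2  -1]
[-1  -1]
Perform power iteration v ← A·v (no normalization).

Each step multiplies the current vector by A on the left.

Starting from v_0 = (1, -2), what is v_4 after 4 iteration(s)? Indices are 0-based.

v_4 = (40, -17)

v_0 = (1, -2).
v_1 = A·v_0 = (4, 1).
v_2 = A·v_1 = (7, -5).
v_3 = A·v_2 = (19, -2).
v_4 = A·v_3 = (40, -17).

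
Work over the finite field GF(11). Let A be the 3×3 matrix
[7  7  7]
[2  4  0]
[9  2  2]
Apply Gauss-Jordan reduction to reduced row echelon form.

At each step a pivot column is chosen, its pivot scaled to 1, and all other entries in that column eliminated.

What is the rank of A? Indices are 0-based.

rank = 3

step 1: normalize row 0 (÷7) = (1, 1, 1)
  row 1: subtract 2×row0 = (0, 2, 9)
  row 2: subtract 9×row0 = (0, 4, 4)
step 2: normalize row 1 (÷2) = (0, 1, 10)
  row 0: subtract 1×row1 = (1, 0, 2)
  row 2: subtract 4×row1 = (0, 0, 8)
step 3: normalize row 2 (÷8) = (0, 0, 1)
  row 0: subtract 2×row2 = (1, 0, 0)
  row 1: subtract 10×row2 = (0, 1, 0)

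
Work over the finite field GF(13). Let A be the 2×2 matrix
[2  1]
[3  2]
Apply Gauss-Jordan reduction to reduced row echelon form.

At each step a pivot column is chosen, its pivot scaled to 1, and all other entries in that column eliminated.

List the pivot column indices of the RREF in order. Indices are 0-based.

pivot columns: 0, 1

pivot(0,0)=2: scale R0 → (1, 7)
  clear (1,0): R1 −= (3)R0 → (0, 7)
pivot(1,1)=7: scale R1 → (0, 1)
  clear (0,1): R0 −= (7)R1 → (1, 0)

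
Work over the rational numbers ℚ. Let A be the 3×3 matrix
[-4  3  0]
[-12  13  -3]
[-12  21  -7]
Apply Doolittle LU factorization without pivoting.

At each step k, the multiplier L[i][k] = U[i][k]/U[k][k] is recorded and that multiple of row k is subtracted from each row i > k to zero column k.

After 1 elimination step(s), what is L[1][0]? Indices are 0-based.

[col 0] pivot -4
  R1 -= 3*R0 → (0, 4, -3)  (L[1][0] := 3)
  R2 -= 3*R0 → (0, 12, -7)  (L[2][0] := 3)

L[1][0] = 3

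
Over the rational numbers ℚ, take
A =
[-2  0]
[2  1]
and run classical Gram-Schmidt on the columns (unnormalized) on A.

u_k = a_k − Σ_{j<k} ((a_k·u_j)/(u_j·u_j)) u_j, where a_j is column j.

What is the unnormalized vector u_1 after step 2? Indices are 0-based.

Step 1: u_0 = a_0 = (-2, 2).
Step 2: u_1 = a_1 − (1/4)·u_0 = (1/2, 1/2).

u_1 = (1/2, 1/2)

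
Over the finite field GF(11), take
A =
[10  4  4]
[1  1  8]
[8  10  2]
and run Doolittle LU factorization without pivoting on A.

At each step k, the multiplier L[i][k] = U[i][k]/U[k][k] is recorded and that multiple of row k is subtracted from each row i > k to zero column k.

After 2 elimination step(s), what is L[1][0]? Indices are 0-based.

L[1][0] = 10

[col 0] pivot 10
  R1 -= 10*R0 → (0, 5, 1)  (L[1][0] := 10)
  R2 -= 3*R0 → (0, 9, 1)  (L[2][0] := 3)
[col 1] pivot 5
  R2 -= 4*R1 → (0, 0, 8)  (L[2][1] := 4)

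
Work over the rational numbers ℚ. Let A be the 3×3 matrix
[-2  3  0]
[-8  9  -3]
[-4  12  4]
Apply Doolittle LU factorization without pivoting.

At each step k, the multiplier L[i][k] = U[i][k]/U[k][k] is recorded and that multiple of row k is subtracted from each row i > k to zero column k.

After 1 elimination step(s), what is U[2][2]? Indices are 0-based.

U[2][2] = 4

Step 1: pivot at (0,0) is -2.
  row1 ← row1 − (4)·row0  ⇒  L[1][0]=4, U row1=(0, -3, -3)
  row2 ← row2 − (2)·row0  ⇒  L[2][0]=2, U row2=(0, 6, 4)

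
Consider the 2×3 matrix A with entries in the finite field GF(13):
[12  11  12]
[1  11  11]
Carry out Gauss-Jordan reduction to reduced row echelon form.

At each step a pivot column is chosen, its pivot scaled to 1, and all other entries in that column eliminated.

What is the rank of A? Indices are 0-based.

step 1: normalize row 0 (÷12) = (1, 2, 1)
  row 1: subtract 1×row0 = (0, 9, 10)
step 2: normalize row 1 (÷9) = (0, 1, 4)
  row 0: subtract 2×row1 = (1, 0, 6)

rank = 2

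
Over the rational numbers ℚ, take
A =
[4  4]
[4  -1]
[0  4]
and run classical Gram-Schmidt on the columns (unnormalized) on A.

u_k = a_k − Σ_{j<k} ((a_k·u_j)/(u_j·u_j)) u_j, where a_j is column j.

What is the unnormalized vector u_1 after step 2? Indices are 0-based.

Step 1: u_0 = a_0 = (4, 4, 0).
Step 2: u_1 = a_1 − (3/8)·u_0 = (5/2, -5/2, 4).

u_1 = (5/2, -5/2, 4)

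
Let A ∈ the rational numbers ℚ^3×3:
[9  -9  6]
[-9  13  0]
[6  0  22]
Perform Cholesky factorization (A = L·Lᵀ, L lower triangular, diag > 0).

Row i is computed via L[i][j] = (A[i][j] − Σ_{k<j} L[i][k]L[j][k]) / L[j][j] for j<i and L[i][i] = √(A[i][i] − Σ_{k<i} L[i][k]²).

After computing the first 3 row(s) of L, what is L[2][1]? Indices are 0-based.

Step 1: L[0][0] = √(9) = 3.
  L[1][0] = (-9) / L[0][0] = -3.
Step 2: L[1][1] = √(4) = 2.
  L[2][0] = (6) / L[0][0] = 2.
  L[2][1] = (6) / L[1][1] = 3.
Step 3: L[2][2] = √(9) = 3.

L[2][1] = 3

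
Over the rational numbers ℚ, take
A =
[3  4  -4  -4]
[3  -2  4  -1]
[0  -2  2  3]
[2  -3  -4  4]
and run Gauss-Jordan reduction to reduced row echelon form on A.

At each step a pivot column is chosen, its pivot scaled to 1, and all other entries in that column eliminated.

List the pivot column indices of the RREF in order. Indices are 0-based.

pivot(0,0)=3: scale R0 → (1, 4/3, -4/3, -4/3)
  clear (1,0): R1 −= (3)R0 → (0, -6, 8, 3)
  clear (3,0): R3 −= (2)R0 → (0, -17/3, -4/3, 20/3)
pivot(1,1)=-6: scale R1 → (0, 1, -4/3, -1/2)
  clear (0,1): R0 −= (4/3)R1 → (1, 0, 4/9, -2/3)
  clear (2,1): R2 −= (-2)R1 → (0, 0, -2/3, 2)
  clear (3,1): R3 −= (-17/3)R1 → (0, 0, -80/9, 23/6)
pivot(2,2)=-2/3: scale R2 → (0, 0, 1, -3)
  clear (0,2): R0 −= (4/9)R2 → (1, 0, 0, 2/3)
  clear (1,2): R1 −= (-4/3)R2 → (0, 1, 0, -9/2)
  clear (3,2): R3 −= (-80/9)R2 → (0, 0, 0, -137/6)
pivot(3,3)=-137/6: scale R3 → (0, 0, 0, 1)
  clear (0,3): R0 −= (2/3)R3 → (1, 0, 0, 0)
  clear (1,3): R1 −= (-9/2)R3 → (0, 1, 0, 0)
  clear (2,3): R2 −= (-3)R3 → (0, 0, 1, 0)

pivot columns: 0, 1, 2, 3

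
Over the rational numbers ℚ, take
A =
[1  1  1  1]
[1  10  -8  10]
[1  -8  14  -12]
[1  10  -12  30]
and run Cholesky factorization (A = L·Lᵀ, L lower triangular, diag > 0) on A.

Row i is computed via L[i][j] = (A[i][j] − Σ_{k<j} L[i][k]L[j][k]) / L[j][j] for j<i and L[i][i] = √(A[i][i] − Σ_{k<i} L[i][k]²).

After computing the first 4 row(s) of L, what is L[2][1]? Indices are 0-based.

L[2][1] = -3

Step 1: L[0][0] = √(1) = 1.
  L[1][0] = (1) / L[0][0] = 1.
Step 2: L[1][1] = √(9) = 3.
  L[2][0] = (1) / L[0][0] = 1.
  L[2][1] = (-9) / L[1][1] = -3.
Step 3: L[2][2] = √(4) = 2.
  L[3][0] = (1) / L[0][0] = 1.
  L[3][1] = (9) / L[1][1] = 3.
  L[3][2] = (-4) / L[2][2] = -2.
Step 4: L[3][3] = √(16) = 4.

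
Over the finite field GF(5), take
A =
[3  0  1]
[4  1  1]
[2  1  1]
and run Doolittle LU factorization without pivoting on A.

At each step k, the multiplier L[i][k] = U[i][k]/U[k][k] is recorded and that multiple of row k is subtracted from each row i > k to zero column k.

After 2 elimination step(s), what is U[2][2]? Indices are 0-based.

Step 1: pivot at (0,0) is 3.
  row1 ← row1 − (3)·row0  ⇒  L[1][0]=3, U row1=(0, 1, 3)
  row2 ← row2 − (4)·row0  ⇒  L[2][0]=4, U row2=(0, 1, 2)
Step 2: pivot at (1,1) is 1.
  row2 ← row2 − (1)·row1  ⇒  L[2][1]=1, U row2=(0, 0, 4)

U[2][2] = 4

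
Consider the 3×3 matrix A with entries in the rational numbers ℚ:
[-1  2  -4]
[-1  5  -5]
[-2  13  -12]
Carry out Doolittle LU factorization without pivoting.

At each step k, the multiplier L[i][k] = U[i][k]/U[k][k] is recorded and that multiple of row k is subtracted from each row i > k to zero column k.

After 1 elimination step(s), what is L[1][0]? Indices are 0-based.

L[1][0] = 1

[col 0] pivot -1
  R1 -= 1*R0 → (0, 3, -1)  (L[1][0] := 1)
  R2 -= 2*R0 → (0, 9, -4)  (L[2][0] := 2)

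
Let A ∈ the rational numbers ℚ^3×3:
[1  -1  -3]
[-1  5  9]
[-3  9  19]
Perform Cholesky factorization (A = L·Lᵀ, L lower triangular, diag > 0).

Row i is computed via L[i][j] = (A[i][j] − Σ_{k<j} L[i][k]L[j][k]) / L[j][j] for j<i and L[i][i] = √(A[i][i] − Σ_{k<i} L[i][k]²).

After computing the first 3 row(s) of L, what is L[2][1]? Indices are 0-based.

L[2][1] = 3

Step 1: L[0][0] = √(1) = 1.
  L[1][0] = (-1) / L[0][0] = -1.
Step 2: L[1][1] = √(4) = 2.
  L[2][0] = (-3) / L[0][0] = -3.
  L[2][1] = (6) / L[1][1] = 3.
Step 3: L[2][2] = √(1) = 1.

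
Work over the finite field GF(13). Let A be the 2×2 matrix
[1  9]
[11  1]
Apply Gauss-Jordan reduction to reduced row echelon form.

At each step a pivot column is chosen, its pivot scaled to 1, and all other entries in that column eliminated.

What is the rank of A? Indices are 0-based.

step 1: normalize row 0 (÷1) = (1, 9)
  row 1: subtract 11×row0 = (0, 6)
step 2: normalize row 1 (÷6) = (0, 1)
  row 0: subtract 9×row1 = (1, 0)

rank = 2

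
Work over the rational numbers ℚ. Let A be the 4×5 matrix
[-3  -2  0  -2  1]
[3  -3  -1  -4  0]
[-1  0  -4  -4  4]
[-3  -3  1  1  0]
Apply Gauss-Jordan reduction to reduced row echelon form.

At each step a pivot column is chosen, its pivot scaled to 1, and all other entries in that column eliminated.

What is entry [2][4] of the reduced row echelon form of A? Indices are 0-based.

[1] R0 /= -3  ⇒  (1, 2/3, 0, 2/3, -1/3)
     R1 -= 3·R0  ⇒  (0, -5, -1, -6, 1)
     R2 -= -1·R0  ⇒  (0, 2/3, -4, -10/3, 11/3)
     R3 -= -3·R0  ⇒  (0, -1, 1, 3, -1)
[2] R1 /= -5  ⇒  (0, 1, 1/5, 6/5, -1/5)
     R0 -= 2/3·R1  ⇒  (1, 0, -2/15, -2/15, -1/5)
     R2 -= 2/3·R1  ⇒  (0, 0, -62/15, -62/15, 19/5)
     R3 -= -1·R1  ⇒  (0, 0, 6/5, 21/5, -6/5)
[3] R2 /= -62/15  ⇒  (0, 0, 1, 1, -57/62)
     R0 -= -2/15·R2  ⇒  (1, 0, 0, 0, -10/31)
     R1 -= 1/5·R2  ⇒  (0, 1, 0, 1, -1/62)
     R3 -= 6/5·R2  ⇒  (0, 0, 0, 3, -3/31)
[4] R3 /= 3  ⇒  (0, 0, 0, 1, -1/31)
     R1 -= 1·R3  ⇒  (0, 1, 0, 0, 1/62)
     R2 -= 1·R3  ⇒  (0, 0, 1, 0, -55/62)

M[2][4] = -55/62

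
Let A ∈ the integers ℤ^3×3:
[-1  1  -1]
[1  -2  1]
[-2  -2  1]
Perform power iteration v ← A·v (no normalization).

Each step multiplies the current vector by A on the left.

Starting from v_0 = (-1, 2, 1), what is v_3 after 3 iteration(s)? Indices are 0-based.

v_3 = (11, -20, -5)

v_0 = (-1, 2, 1).
v_1 = A·v_0 = (2, -4, -1).
v_2 = A·v_1 = (-5, 9, 3).
v_3 = A·v_2 = (11, -20, -5).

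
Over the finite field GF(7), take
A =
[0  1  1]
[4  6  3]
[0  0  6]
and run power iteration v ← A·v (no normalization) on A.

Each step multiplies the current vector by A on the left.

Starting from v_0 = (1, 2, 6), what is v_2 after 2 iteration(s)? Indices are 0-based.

v_2 = (0, 1, 6)

v_0 = (1, 2, 6).
v_1 = A·v_0 = (1, 6, 1).
v_2 = A·v_1 = (0, 1, 6).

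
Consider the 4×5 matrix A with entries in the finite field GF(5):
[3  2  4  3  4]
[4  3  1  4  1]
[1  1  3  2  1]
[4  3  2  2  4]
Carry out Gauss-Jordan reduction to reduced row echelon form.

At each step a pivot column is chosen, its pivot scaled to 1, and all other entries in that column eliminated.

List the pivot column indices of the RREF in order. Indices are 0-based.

step 1: normalize row 0 (÷3) = (1, 4, 3, 1, 3)
  row 1: subtract 4×row0 = (0, 2, 4, 0, 4)
  row 2: subtract 1×row0 = (0, 2, 0, 1, 3)
  row 3: subtract 4×row0 = (0, 2, 0, 3, 2)
step 2: normalize row 1 (÷2) = (0, 1, 2, 0, 2)
  row 0: subtract 4×row1 = (1, 0, 0, 1, 0)
  row 2: subtract 2×row1 = (0, 0, 1, 1, 4)
  row 3: subtract 2×row1 = (0, 0, 1, 3, 3)
step 3: normalize row 2 (÷1) = (0, 0, 1, 1, 4)
  row 1: subtract 2×row2 = (0, 1, 0, 3, 4)
  row 3: subtract 1×row2 = (0, 0, 0, 2, 4)
step 4: normalize row 3 (÷2) = (0, 0, 0, 1, 2)
  row 0: subtract 1×row3 = (1, 0, 0, 0, 3)
  row 1: subtract 3×row3 = (0, 1, 0, 0, 3)
  row 2: subtract 1×row3 = (0, 0, 1, 0, 2)

pivot columns: 0, 1, 2, 3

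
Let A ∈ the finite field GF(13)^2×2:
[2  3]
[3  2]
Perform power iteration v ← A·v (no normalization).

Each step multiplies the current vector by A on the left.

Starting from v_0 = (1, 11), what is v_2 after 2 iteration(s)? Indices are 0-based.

v_2 = (2, 12)

v_0 = (1, 11).
v_1 = A·v_0 = (9, 12).
v_2 = A·v_1 = (2, 12).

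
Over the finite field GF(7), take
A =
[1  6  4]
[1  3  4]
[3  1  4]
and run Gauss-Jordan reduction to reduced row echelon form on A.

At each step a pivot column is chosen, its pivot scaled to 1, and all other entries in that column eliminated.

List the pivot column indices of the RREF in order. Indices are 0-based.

pivot columns: 0, 1, 2

pivot(0,0)=1: scale R0 → (1, 6, 4)
  clear (1,0): R1 −= (1)R0 → (0, 4, 0)
  clear (2,0): R2 −= (3)R0 → (0, 4, 6)
pivot(1,1)=4: scale R1 → (0, 1, 0)
  clear (0,1): R0 −= (6)R1 → (1, 0, 4)
  clear (2,1): R2 −= (4)R1 → (0, 0, 6)
pivot(2,2)=6: scale R2 → (0, 0, 1)
  clear (0,2): R0 −= (4)R2 → (1, 0, 0)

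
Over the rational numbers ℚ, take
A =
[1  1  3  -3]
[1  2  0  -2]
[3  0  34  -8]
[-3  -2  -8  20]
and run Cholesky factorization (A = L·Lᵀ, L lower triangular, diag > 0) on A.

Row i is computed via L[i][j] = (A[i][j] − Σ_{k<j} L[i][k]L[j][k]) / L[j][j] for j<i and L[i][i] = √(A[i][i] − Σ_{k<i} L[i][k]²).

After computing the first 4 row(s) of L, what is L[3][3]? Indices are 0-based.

L[3][3] = 3

Step 1: L[0][0] = √(1) = 1.
  L[1][0] = (1) / L[0][0] = 1.
Step 2: L[1][1] = √(1) = 1.
  L[2][0] = (3) / L[0][0] = 3.
  L[2][1] = (-3) / L[1][1] = -3.
Step 3: L[2][2] = √(16) = 4.
  L[3][0] = (-3) / L[0][0] = -3.
  L[3][1] = (1) / L[1][1] = 1.
  L[3][2] = (4) / L[2][2] = 1.
Step 4: L[3][3] = √(9) = 3.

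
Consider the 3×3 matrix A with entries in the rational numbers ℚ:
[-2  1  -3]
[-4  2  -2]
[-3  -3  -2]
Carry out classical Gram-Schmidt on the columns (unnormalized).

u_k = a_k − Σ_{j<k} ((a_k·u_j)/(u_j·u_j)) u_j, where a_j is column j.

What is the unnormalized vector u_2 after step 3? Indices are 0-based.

u_2 = (-8/5, 4/5, 0)

Step 1: u_0 = a_0 = (-2, -4, -3).
Step 2: u_1 = a_1 − (-1/29)·u_0 = (27/29, 54/29, -90/29).
Step 3: u_2 = a_2 − (20/29)·u_0 − (-1/45)·u_1 = (-8/5, 4/5, 0).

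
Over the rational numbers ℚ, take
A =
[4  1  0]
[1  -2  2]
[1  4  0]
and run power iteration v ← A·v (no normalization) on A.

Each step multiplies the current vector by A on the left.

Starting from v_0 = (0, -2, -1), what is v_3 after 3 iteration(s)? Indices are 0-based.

v_3 = (-46, 50, -94)

v_0 = (0, -2, -1).
v_1 = A·v_0 = (-2, 2, -8).
v_2 = A·v_1 = (-6, -22, 6).
v_3 = A·v_2 = (-46, 50, -94).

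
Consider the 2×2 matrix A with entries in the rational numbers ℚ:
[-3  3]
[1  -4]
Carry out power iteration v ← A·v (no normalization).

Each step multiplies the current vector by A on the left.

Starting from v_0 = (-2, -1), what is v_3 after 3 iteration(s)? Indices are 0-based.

v_0 = (-2, -1).
v_1 = A·v_0 = (3, 2).
v_2 = A·v_1 = (-3, -5).
v_3 = A·v_2 = (-6, 17).

v_3 = (-6, 17)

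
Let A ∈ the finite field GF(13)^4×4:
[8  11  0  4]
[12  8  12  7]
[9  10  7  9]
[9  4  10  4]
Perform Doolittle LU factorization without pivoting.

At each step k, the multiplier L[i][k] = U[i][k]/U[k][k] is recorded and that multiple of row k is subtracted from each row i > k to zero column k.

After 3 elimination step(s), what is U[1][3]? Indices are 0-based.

k=0: U[0][0]=8
  eliminate (1,0): mult=8, new row 1: (0, 11, 12, 1); set L[1][0]=8
  eliminate (2,0): mult=6, new row 2: (0, 9, 7, 11); set L[2][0]=6
  eliminate (3,0): mult=6, new row 3: (0, 3, 10, 6); set L[3][0]=6
k=1: U[1][1]=11
  eliminate (2,1): mult=2, new row 2: (0, 0, 9, 9); set L[2][1]=2
  eliminate (3,1): mult=5, new row 3: (0, 0, 2, 1); set L[3][1]=5
k=2: U[2][2]=9
  eliminate (3,2): mult=6, new row 3: (0, 0, 0, 12); set L[3][2]=6

U[1][3] = 1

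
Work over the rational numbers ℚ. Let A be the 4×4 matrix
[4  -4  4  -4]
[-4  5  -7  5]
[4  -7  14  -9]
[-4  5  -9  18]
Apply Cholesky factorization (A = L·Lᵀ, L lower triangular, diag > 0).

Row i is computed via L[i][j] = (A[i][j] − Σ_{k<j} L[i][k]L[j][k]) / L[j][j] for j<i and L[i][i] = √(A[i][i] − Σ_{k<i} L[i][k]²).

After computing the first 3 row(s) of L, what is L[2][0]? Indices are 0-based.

Step 1: L[0][0] = √(4) = 2.
  L[1][0] = (-4) / L[0][0] = -2.
Step 2: L[1][1] = √(1) = 1.
  L[2][0] = (4) / L[0][0] = 2.
  L[2][1] = (-3) / L[1][1] = -3.
Step 3: L[2][2] = √(1) = 1.

L[2][0] = 2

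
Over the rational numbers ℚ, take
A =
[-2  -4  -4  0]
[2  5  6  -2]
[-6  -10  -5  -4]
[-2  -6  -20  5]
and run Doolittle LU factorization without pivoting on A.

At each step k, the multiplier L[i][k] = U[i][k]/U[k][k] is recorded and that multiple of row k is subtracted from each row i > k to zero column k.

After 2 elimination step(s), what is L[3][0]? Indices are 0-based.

L[3][0] = 1

[col 0] pivot -2
  R1 -= -1*R0 → (0, 1, 2, -2)  (L[1][0] := -1)
  R2 -= 3*R0 → (0, 2, 7, -4)  (L[2][0] := 3)
  R3 -= 1*R0 → (0, -2, -16, 5)  (L[3][0] := 1)
[col 1] pivot 1
  R2 -= 2*R1 → (0, 0, 3, 0)  (L[2][1] := 2)
  R3 -= -2*R1 → (0, 0, -12, 1)  (L[3][1] := -2)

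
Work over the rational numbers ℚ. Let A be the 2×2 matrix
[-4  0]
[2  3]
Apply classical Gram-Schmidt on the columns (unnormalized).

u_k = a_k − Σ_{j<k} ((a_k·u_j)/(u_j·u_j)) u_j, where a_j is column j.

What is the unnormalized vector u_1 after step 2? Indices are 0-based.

Step 1: u_0 = a_0 = (-4, 2).
Step 2: u_1 = a_1 − (3/10)·u_0 = (6/5, 12/5).

u_1 = (6/5, 12/5)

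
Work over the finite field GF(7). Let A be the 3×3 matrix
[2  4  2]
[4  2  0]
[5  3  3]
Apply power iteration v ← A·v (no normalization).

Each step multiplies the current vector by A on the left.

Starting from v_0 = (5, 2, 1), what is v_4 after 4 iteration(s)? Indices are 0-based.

v_4 = (0, 1, 0)

v_0 = (5, 2, 1).
v_1 = A·v_0 = (6, 3, 6).
v_2 = A·v_1 = (1, 2, 1).
v_3 = A·v_2 = (5, 1, 0).
v_4 = A·v_3 = (0, 1, 0).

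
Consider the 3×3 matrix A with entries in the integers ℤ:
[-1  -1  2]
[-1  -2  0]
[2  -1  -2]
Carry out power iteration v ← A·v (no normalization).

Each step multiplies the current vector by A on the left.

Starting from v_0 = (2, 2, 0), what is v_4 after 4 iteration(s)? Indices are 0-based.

v_0 = (2, 2, 0).
v_1 = A·v_0 = (-4, -6, 2).
v_2 = A·v_1 = (14, 16, -6).
v_3 = A·v_2 = (-42, -46, 24).
v_4 = A·v_3 = (136, 134, -86).

v_4 = (136, 134, -86)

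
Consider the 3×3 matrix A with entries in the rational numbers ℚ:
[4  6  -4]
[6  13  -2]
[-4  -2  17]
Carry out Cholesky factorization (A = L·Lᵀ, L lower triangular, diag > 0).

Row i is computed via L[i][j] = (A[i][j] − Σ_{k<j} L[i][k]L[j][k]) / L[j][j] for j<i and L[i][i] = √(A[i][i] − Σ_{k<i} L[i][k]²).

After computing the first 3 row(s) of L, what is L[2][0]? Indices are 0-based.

Step 1: L[0][0] = √(4) = 2.
  L[1][0] = (6) / L[0][0] = 3.
Step 2: L[1][1] = √(4) = 2.
  L[2][0] = (-4) / L[0][0] = -2.
  L[2][1] = (4) / L[1][1] = 2.
Step 3: L[2][2] = √(9) = 3.

L[2][0] = -2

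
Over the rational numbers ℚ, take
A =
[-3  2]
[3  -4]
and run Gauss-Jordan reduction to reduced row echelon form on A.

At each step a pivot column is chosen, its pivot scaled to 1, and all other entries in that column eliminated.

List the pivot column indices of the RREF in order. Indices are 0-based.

step 1: normalize row 0 (÷-3) = (1, -2/3)
  row 1: subtract 3×row0 = (0, -2)
step 2: normalize row 1 (÷-2) = (0, 1)
  row 0: subtract -2/3×row1 = (1, 0)

pivot columns: 0, 1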